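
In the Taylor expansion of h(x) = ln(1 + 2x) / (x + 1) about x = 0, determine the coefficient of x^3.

20/3

Expand 1/(denominator) as a geometric series and multiply by the numerator's series.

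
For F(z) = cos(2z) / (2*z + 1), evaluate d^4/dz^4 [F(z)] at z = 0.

208

Expand 1/(denominator) as a geometric series and multiply by the numerator's series.
The coefficient of z^4 in the expansion is 26/3, so F^(4)(0) = 4! * (26/3) = 208.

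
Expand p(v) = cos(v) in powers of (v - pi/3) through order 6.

Differentiate repeatedly and evaluate at the center.
p(pi/3) = 1/2
p′(pi/3) = -sqrt(3)/2
p′′(pi/3) = -1/2
p′′′(pi/3) = sqrt(3)/2
p^(4)(pi/3) = 1/2
p^(5)(pi/3) = -sqrt(3)/2
p^(6)(pi/3) = -1/2

-(v - pi/3)^6/1440 - sqrt(3)*(v - pi/3)^5/240 + (v - pi/3)^4/48 + sqrt(3)*(v - pi/3)^3/12 - (v - pi/3)^2/4 - sqrt(3)*(v - pi/3)/2 + 1/2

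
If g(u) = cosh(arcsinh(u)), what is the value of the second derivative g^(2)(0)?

1

Plug the Maclaurin series of the inner function into that of the outer and collect terms.
From the series, [u^2] g = 1/2; multiply by 2! = 2 to get 1.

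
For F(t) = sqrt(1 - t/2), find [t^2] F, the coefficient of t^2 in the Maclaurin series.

Compute the successive derivatives at the expansion point and divide by k!.
F(0) = 1
F′(0) = -1/4
F′′(0) = -1/16
So c_2 = F′′(0)/2! = -1/32.

-1/32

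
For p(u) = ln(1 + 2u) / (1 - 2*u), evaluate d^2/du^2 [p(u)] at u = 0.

Expand 1/(denominator) as a geometric series and multiply by the numerator's series.
The coefficient of u^2 in the expansion is 2, so p′′(0) = 2! * (2) = 4.

4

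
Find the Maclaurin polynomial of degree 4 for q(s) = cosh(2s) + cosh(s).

Add the two expansions coefficient-wise.

17*s^4/24 + 5*s^2/2 + 2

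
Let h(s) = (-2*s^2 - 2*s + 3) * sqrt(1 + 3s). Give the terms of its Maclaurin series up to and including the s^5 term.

5859*s^5/256 - 1359*s^4/128 + 69*s^3/16 - 67*s^2/8 + 5*s/2 + 3

Multiply each power in the prefactor through the base expansion.
h(0) = 3
h′(0) = 5/2
h′′(0) = -67/4
h′′′(0) = 207/8
h^(4)(0) = -4077/16
h^(5)(0) = 87885/32
The Taylor polynomial is Σ h^(k)(0)/k! · s^k.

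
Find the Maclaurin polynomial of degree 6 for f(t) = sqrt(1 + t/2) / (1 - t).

Multiply the two series term by term and collect like powers.
[t^0] = 1;  [t^1] = 5/4;  [t^2] = 39/32;  [t^3] = 157/128;  [t^4] = 2507/2048;  [t^5] = 10035/8192;  [t^6] = 5*2^(437/461)*3^(115/461)*5^(5/461)*7^(364/461)/49.

5*2^(437/461)*3^(115/461)*5^(5/461)*7^(364/461)*t^6/49 + 10035*t^5/8192 + 2507*t^4/2048 + 157*t^3/128 + 39*t^2/32 + 5*t/4 + 1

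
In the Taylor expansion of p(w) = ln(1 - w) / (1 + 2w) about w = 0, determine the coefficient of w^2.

3/2

Write out both Maclaurin series and multiply, keeping only the needed powers.
p(0) = 0
p′(0) = -1
p′′(0) = 3
The Taylor polynomial is Σ p^(k)(0)/k! · w^k.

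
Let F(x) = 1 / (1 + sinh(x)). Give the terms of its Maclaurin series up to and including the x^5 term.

Write 1/(1+u) = 1 - u + u^2 - u^3 + ... and substitute the series for u.
F(0) = 1
F′(0) = -1
F′′(0) = 2
F′′′(0) = -7
F^(4)(0) = 32
F^(5)(0) = -181

-181*x^5/120 + 4*x^4/3 - 7*x^3/6 + x^2 - x + 1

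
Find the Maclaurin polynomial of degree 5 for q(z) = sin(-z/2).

Compute the successive derivatives at the expansion point and divide by k!.
q(0) = 0
q′(0) = -1/2
q′′(0) = 0
q′′′(0) = 1/8
q^(4)(0) = 0
q^(5)(0) = -1/32
Then c_k = q^(k)(0)/k! gives each Taylor coefficient.

-z^5/3840 + z^3/48 - z/2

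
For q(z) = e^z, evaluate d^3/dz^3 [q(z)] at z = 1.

e

The coefficient of (z - 1)^3 in the expansion is e/6, so q′′′(1) = 3! * (e/6) = e.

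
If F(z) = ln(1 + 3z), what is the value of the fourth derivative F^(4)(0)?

-486

The coefficient of z^4 in the expansion is -81/4, so F^(4)(0) = 4! * (-81/4) = -486.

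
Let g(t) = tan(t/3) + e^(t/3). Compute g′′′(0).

1/9

Add the two expansions coefficient-wise.
From the series, [t^3] g = 1/54; multiply by 3! = 6 to get 1/9.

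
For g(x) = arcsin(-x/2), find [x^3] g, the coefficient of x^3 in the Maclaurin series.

-1/48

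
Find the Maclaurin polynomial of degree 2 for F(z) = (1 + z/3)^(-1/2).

z^2/24 - z/6 + 1

[z^0] = 1;  [z^1] = -1/6;  [z^2] = 1/24.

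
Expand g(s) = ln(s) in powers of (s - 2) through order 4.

g(2) = ln(2)
g′(2) = 1/2
g′′(2) = -1/4
g′′′(2) = 1/4
g^(4)(2) = -3/8

-(s - 2)^4/64 + (s - 2)^3/24 - (s - 2)^2/8 + (s - 2)/2 + ln(2)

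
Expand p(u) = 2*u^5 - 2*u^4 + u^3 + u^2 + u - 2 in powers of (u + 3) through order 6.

2*(u + 3)^5 - 32*(u + 3)^4 + 205*(u + 3)^3 - 656*(u + 3)^2 + 1048*(u + 3) - 671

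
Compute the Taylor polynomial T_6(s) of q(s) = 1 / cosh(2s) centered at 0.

-244*s^6/45 + 10*s^4/3 - 2*s^2 + 1

Write the quotient as an unknown series and match coefficients against numerator = denominator · series.
[s^0] = 1;  [s^1] = 0;  [s^2] = -2;  [s^3] = 0;  [s^4] = 10/3;  [s^5] = 0;  [s^6] = -244/45.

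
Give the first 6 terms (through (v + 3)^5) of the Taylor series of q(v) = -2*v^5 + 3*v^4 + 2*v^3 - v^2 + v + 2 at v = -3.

[(v + 3)^0] = 665;  [(v + 3)^1] = -1073;  [(v + 3)^2] = 683;  [(v + 3)^3] = -214;  [(v + 3)^4] = 33;  [(v + 3)^5] = -2.

-2*(v + 3)^5 + 33*(v + 3)^4 - 214*(v + 3)^3 + 683*(v + 3)^2 - 1073*(v + 3) + 665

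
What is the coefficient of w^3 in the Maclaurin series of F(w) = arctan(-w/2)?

c_3 = F′′′(0)/3! = 1/24.

1/24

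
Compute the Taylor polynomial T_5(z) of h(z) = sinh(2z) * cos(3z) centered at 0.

61*z^5/60 - 23*z^3/3 + 2*z

Take the Cauchy product of the two expansions.
h(0) = 0
h′(0) = 2
h′′(0) = 0
h′′′(0) = -46
h^(4)(0) = 0
h^(5)(0) = 122
Dividing each by k! gives the coefficients c_0, ..., c_5.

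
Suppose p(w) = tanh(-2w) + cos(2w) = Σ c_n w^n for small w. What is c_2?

Add the two expansions coefficient-wise.
p(0) = 1
p′(0) = -2
p′′(0) = -4

-2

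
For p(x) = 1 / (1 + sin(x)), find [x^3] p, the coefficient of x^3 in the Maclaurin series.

-5/6

Use the geometric series for the reciprocal, then substitute.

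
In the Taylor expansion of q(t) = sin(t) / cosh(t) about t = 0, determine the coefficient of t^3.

Divide the numerator series by the denominator series (power-series long division).
q(0) = 0
q′(0) = 1
q′′(0) = 0
q′′′(0) = -4
So c_3 = q′′′(0)/3! = -2/3.

-2/3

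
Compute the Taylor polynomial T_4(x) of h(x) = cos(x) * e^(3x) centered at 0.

Expand each factor separately, then convolve coefficients.

7*x^4/6 + 3*x^3 + 4*x^2 + 3*x + 1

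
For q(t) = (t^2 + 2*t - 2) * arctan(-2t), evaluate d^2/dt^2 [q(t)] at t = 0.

Distribute the polynomial across the series and collect like powers.
The coefficient of t^2 in the expansion is -4, so q′′(0) = 2! * (-4) = -8.

-8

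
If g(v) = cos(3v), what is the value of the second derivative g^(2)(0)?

-9

Use the known series and substitute for the argument.
The coefficient of v^2 in the expansion is -9/2, so g′′(0) = 2! * (-9/2) = -9.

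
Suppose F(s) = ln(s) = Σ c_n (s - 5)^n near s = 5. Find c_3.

[(s - 5)^0] = ln(5);  [(s - 5)^1] = 1/5;  [(s - 5)^2] = -1/50;  [(s - 5)^3] = 1/375.
So c_3 = F′′′(5)/3! = 1/375.

1/375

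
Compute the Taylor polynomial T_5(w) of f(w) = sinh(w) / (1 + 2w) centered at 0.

667*w^5/40 - 25*w^4/3 + 25*w^3/6 - 2*w^2 + w

Write out both Maclaurin series and multiply, keeping only the needed powers.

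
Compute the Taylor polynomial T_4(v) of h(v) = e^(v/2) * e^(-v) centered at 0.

Write out both Maclaurin series and multiply, keeping only the needed powers.
h(0) = 1
h′(0) = -1/2
h′′(0) = 1/4
h′′′(0) = -1/8
h^(4)(0) = 1/16

v^4/384 - v^3/48 + v^2/8 - v/2 + 1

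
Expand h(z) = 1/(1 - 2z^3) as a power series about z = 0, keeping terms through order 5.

2*z^3 + 1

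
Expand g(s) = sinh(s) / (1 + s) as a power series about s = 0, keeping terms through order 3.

7*s^3/6 - s^2 + s

Write out both Maclaurin series and multiply, keeping only the needed powers.
g(0) = 0
g′(0) = 1
g′′(0) = -2
g′′′(0) = 7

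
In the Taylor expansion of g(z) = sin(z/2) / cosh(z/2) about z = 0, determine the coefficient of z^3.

Divide the numerator series by the denominator series (power-series long division).
So c_3 = g′′′(0)/3! = -1/12.

-1/12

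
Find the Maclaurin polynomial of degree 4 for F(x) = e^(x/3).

x^4/1944 + x^3/162 + x^2/18 + x/3 + 1

Use the known series and substitute for the argument.
[x^0] = 1;  [x^1] = 1/3;  [x^2] = 1/18;  [x^3] = 1/162;  [x^4] = 1/1944.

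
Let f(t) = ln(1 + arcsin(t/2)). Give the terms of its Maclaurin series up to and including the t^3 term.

t^3/16 - t^2/8 + t/2

Let u equal the inner series; expand the outer function in u and truncate.
f(0) = 0
f′(0) = 1/2
f′′(0) = -1/4
f′′′(0) = 3/8
Dividing each by k! gives the coefficients c_0, ..., c_3.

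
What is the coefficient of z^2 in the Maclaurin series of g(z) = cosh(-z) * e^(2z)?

Take the Cauchy product of the two expansions.
[z^0] = 1;  [z^1] = 2;  [z^2] = 5/2.
So c_2 = g′′(0)/2! = 5/2.

5/2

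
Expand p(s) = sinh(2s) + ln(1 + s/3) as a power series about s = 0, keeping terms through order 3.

Add the two expansions coefficient-wise.
p(0) = 0
p′(0) = 7/3
p′′(0) = -1/9
p′′′(0) = 218/27
The Taylor polynomial is Σ p^(k)(0)/k! · s^k.

109*s^3/81 - s^2/18 + 7*s/3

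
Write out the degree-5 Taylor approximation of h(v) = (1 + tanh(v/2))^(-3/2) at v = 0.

-921*v^5/40960 + 155*v^4/2048 - 27*v^3/128 + 15*v^2/32 - 3*v/4 + 1

Let u equal the inner series; expand the outer function in u and truncate.
[v^0] = 1;  [v^1] = -3/4;  [v^2] = 15/32;  [v^3] = -27/128;  [v^4] = 155/2048;  [v^5] = -921/40960.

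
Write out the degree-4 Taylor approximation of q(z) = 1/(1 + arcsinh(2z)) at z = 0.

Compose series: expand the inner function first, then feed it into the outer expansion.
[z^0] = 1;  [z^1] = -2;  [z^2] = 4;  [z^3] = -20/3;  [z^4] = 32/3.

32*z^4/3 - 20*z^3/3 + 4*z^2 - 2*z + 1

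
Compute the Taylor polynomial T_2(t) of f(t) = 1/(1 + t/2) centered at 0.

Differentiate repeatedly and evaluate at the center.
f(0) = 1
f′(0) = -1/2
f′′(0) = 1/2

t^2/4 - t/2 + 1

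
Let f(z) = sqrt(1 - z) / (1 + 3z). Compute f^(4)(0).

Take the Cauchy product of the two expansions.
From the series, [z^4] f = 11971/128; multiply by 4! = 24 to get 35913/16.

35913/16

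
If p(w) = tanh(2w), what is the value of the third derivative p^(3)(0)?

-16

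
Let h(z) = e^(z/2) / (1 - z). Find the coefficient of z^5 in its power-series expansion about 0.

Expand each factor separately, then convolve coefficients.
h(0) = 1
h′(0) = 3/2
h′′(0) = 13/4
h′′′(0) = 79/8
h^(4)(0) = 633/16
h^(5)(0) = 6331/32
So c_5 = h^(5)(0)/5! = 6331/3840.

6331/3840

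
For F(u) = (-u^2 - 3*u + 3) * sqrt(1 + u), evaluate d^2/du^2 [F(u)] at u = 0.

-23/4

Shift and add copies of the series according to the polynomial's terms.
The coefficient of u^2 in the expansion is -23/8, so F′′(0) = 2! * (-23/8) = -23/4.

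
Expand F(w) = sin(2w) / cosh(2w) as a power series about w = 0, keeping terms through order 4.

-16*w^3/3 + 2*w

Write the quotient as an unknown series and match coefficients against numerator = denominator · series.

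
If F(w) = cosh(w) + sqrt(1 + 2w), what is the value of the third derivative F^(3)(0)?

Add the two expansions coefficient-wise.
The coefficient of w^3 in the expansion is 1/2, so F′′′(0) = 3! * (1/2) = 3.

3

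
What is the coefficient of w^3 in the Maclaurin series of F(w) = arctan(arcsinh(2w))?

Substitute the inner expansion into the outer series and collect powers.
F(0) = 0
F′(0) = 2
F′′(0) = 0
F′′′(0) = -24
The Taylor polynomial is Σ F^(k)(0)/k! · w^k.

-4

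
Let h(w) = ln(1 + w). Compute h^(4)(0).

Compute the successive derivatives at the expansion point and divide by k!.
The coefficient of w^4 in the expansion is -1/4, so h^(4)(0) = 4! * (-1/4) = -6.

-6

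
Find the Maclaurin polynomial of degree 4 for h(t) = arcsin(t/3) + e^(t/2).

t^4/384 + 35*t^3/1296 + t^2/8 + 5*t/6 + 1

Expand each term separately and add.
h(0) = 1
h′(0) = 5/6
h′′(0) = 1/4
h′′′(0) = 35/216
h^(4)(0) = 1/16
Dividing each by k! gives the coefficients c_0, ..., c_4.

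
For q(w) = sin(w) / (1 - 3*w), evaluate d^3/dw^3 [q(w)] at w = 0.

53

Multiply the numerator's expansion by the denominator's geometric series.
The coefficient of w^3 in the expansion is 53/6, so q′′′(0) = 3! * (53/6) = 53.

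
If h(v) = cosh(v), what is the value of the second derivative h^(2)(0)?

1

The coefficient of v^2 in the expansion is 1/2, so h′′(0) = 2! * (1/2) = 1.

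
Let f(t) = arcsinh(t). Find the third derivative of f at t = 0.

The coefficient of t^3 in the expansion is -1/6, so f′′′(0) = 3! * (-1/6) = -1.

-1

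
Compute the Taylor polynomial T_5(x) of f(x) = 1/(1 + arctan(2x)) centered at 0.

-32*x^5/5 + 16*x^4/3 - 16*x^3/3 + 4*x^2 - 2*x + 1

Plug the Maclaurin series of the inner function into that of the outer and collect terms.
[x^0] = 1;  [x^1] = -2;  [x^2] = 4;  [x^3] = -16/3;  [x^4] = 16/3;  [x^5] = -32/5.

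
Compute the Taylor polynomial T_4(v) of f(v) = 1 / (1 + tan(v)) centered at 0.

5*v^4/3 - 4*v^3/3 + v^2 - v + 1

Expand as Σ (-1)^k u^k with u equal to the inner function's series.
f(0) = 1
f′(0) = -1
f′′(0) = 2
f′′′(0) = -8
f^(4)(0) = 40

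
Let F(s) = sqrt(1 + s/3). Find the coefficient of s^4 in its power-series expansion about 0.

-5/10368

F(0) = 1
F′(0) = 1/6
F′′(0) = -1/36
F′′′(0) = 1/72
F^(4)(0) = -5/432
So c_4 = F^(4)(0)/4! = -5/10368.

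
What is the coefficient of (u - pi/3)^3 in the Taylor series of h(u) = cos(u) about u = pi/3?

Differentiate repeatedly and evaluate at the center.
So c_3 = h′′′(pi/3)/3! = sqrt(3)/12.

sqrt(3)/12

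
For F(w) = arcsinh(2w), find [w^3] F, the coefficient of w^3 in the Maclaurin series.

F(0) = 0
F′(0) = 2
F′′(0) = 0
F′′′(0) = -8
The Taylor polynomial is Σ F^(k)(0)/k! · w^k.

-4/3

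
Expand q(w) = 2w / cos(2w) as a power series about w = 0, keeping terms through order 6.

Invert the denominator's series and multiply.
[w^0] = 0;  [w^1] = 2;  [w^2] = 0;  [w^3] = 4;  [w^4] = 0;  [w^5] = 20/3;  [w^6] = 0.

20*w^5/3 + 4*w^3 + 2*w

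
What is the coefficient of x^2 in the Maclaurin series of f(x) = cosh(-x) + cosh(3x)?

5

Expand each term separately and add.
[x^0] = 2;  [x^1] = 0;  [x^2] = 5.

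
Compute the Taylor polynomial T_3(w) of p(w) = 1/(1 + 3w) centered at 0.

-27*w^3 + 9*w^2 - 3*w + 1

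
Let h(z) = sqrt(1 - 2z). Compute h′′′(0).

-3

Use the known series and substitute for the argument.
From the series, [z^3] h = -1/2; multiply by 3! = 6 to get -3.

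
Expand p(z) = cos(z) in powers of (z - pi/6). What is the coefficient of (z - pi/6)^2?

-sqrt(3)/4

[(z - pi/6)^0] = sqrt(3)/2;  [(z - pi/6)^1] = -1/2;  [(z - pi/6)^2] = -sqrt(3)/4.
So c_2 = p′′(pi/6)/2! = -sqrt(3)/4.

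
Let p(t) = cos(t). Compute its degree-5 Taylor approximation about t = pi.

p(pi) = -1
p′(pi) = 0
p′′(pi) = 1
p′′′(pi) = 0
p^(4)(pi) = -1
p^(5)(pi) = 0
The Taylor polynomial is Σ p^(k)(pi)/k! · (t - pi)^k.

-(t - pi)^4/24 + (t - pi)^2/2 - 1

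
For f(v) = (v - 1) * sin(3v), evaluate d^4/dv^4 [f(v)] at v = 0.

-108

Shift and add copies of the series according to the polynomial's terms.
The coefficient of v^4 in the expansion is -9/2, so f^(4)(0) = 4! * (-9/2) = -108.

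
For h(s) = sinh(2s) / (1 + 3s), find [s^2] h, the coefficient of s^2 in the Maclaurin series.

-6

Multiply the two series term by term and collect like powers.
h(0) = 0
h′(0) = 2
h′′(0) = -12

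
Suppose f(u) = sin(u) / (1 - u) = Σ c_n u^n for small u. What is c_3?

5/6

Write out both Maclaurin series and multiply, keeping only the needed powers.
f(0) = 0
f′(0) = 1
f′′(0) = 2
f′′′(0) = 5
Then c_k = f^(k)(0)/k! gives each Taylor coefficient.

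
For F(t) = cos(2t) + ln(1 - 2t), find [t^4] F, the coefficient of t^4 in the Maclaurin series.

Combine the two series term by term.
[t^0] = 1;  [t^1] = -2;  [t^2] = -4;  [t^3] = -8/3;  [t^4] = -10/3.

-10/3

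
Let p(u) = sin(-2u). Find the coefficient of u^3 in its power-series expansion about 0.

4/3

Apply the Taylor formula c_k = f^(k)(a)/k!.
p(0) = 0
p′(0) = -2
p′′(0) = 0
p′′′(0) = 8
So c_3 = p′′′(0)/3! = 4/3.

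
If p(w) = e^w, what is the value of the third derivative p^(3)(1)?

The coefficient of (w - 1)^3 in the expansion is e/6, so p′′′(1) = 3! * (e/6) = e.

e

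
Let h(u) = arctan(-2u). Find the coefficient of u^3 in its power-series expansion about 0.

h(0) = 0
h′(0) = -2
h′′(0) = 0
h′′′(0) = 16
So c_3 = h′′′(0)/3! = 8/3.

8/3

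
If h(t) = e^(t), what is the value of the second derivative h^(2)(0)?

1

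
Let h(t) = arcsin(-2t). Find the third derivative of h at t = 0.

-8

The coefficient of t^3 in the expansion is -4/3, so h′′′(0) = 3! * (-4/3) = -8.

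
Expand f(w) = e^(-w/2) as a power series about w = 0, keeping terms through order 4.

Use the known series and substitute for the argument.
[w^0] = 1;  [w^1] = -1/2;  [w^2] = 1/8;  [w^3] = -1/48;  [w^4] = 1/384.

w^4/384 - w^3/48 + w^2/8 - w/2 + 1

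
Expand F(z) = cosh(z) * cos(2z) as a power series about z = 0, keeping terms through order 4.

-7*z^4/24 - 3*z^2/2 + 1

Expand each factor separately, then convolve coefficients.
F(0) = 1
F′(0) = 0
F′′(0) = -3
F′′′(0) = 0
F^(4)(0) = -7
Then c_k = F^(k)(0)/k! gives each Taylor coefficient.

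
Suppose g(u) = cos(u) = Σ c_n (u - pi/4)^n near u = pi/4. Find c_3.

sqrt(2)/12

Compute the successive derivatives at the expansion point and divide by k!.
g(pi/4) = sqrt(2)/2
g′(pi/4) = -sqrt(2)/2
g′′(pi/4) = -sqrt(2)/2
g′′′(pi/4) = sqrt(2)/2
So c_3 = g′′′(pi/4)/3! = sqrt(2)/12.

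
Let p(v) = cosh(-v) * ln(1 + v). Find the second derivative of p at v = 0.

Expand each factor separately, then convolve coefficients.
The coefficient of v^2 in the expansion is -1/2, so p′′(0) = 2! * (-1/2) = -1.

-1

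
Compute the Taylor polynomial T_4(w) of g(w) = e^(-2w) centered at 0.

g(0) = 1
g′(0) = -2
g′′(0) = 4
g′′′(0) = -8
g^(4)(0) = 16
The Taylor polynomial is Σ g^(k)(0)/k! · w^k.

2*w^4/3 - 4*w^3/3 + 2*w^2 - 2*w + 1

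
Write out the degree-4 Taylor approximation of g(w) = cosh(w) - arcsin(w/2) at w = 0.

w^4/24 - w^3/48 + w^2/2 - w/2 + 1

Add the two expansions coefficient-wise.
g(0) = 1
g′(0) = -1/2
g′′(0) = 1
g′′′(0) = -1/8
g^(4)(0) = 1
The Taylor polynomial is Σ g^(k)(0)/k! · w^k.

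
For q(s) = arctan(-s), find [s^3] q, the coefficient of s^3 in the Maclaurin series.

[s^0] = 0;  [s^1] = -1;  [s^2] = 0;  [s^3] = 1/3.

1/3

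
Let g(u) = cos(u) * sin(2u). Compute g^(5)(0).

122

Expand each factor separately, then convolve coefficients.
From the series, [u^5] g = 61/60; multiply by 5! = 120 to get 122.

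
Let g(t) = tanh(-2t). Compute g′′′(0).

16

From the series, [t^3] g = 8/3; multiply by 3! = 6 to get 16.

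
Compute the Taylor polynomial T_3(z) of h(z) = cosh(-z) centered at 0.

Apply the Taylor formula c_k = f^(k)(a)/k!.
h(0) = 1
h′(0) = 0
h′′(0) = 1
h′′′(0) = 0
The Taylor polynomial is Σ h^(k)(0)/k! · z^k.

z^2/2 + 1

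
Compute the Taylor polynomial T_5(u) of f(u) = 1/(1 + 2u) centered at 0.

f(0) = 1
f′(0) = -2
f′′(0) = 8
f′′′(0) = -48
f^(4)(0) = 384
f^(5)(0) = -3840

-32*u^5 + 16*u^4 - 8*u^3 + 4*u^2 - 2*u + 1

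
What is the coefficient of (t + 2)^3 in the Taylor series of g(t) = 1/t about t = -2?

Use the known series and substitute for the argument.
g(-2) = -1/2
g′(-2) = -1/4
g′′(-2) = -1/4
g′′′(-2) = -3/8

-1/16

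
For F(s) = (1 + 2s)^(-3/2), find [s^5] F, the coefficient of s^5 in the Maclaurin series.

F(0) = 1
F′(0) = -3
F′′(0) = 15
F′′′(0) = -105
F^(4)(0) = 945
F^(5)(0) = -10395
So c_5 = F^(5)(0)/5! = -693/8.

-693/8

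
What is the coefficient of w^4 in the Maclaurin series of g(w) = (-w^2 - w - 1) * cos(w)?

11/24

Shift and add copies of the series according to the polynomial's terms.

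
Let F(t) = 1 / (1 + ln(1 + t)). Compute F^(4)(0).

88

Write 1/(1+u) = 1 - u + u^2 - u^3 + ... and substitute the series for u.
From the series, [t^4] F = 11/3; multiply by 4! = 24 to get 88.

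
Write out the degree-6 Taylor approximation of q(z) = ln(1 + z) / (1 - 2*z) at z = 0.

Multiply the numerator's expansion by the denominator's geometric series.
q(0) = 0
q′(0) = 1
q′′(0) = 3
q′′′(0) = 20
q^(4)(0) = 154
q^(5)(0) = 1564
q^(6)(0) = 18648

259*z^6/10 + 391*z^5/30 + 77*z^4/12 + 10*z^3/3 + 3*z^2/2 + z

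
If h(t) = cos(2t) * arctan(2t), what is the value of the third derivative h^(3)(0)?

Take the Cauchy product of the two expansions.
From the series, [t^3] h = -20/3; multiply by 3! = 6 to get -40.

-40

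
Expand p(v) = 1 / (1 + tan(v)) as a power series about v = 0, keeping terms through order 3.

Use the geometric series for the reciprocal, then substitute.
p(0) = 1
p′(0) = -1
p′′(0) = 2
p′′′(0) = -8
The Taylor polynomial is Σ p^(k)(0)/k! · v^k.

-4*v^3/3 + v^2 - v + 1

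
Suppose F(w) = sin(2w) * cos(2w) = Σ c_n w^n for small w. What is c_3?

-16/3

Expand each factor separately, then convolve coefficients.
[w^0] = 0;  [w^1] = 2;  [w^2] = 0;  [w^3] = -16/3.
So c_3 = F′′′(0)/3! = -16/3.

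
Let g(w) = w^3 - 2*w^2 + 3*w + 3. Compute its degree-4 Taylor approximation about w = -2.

(w + 2)^3 - 8*(w + 2)^2 + 23*(w + 2) - 19

g(-2) = -19
g′(-2) = 23
g′′(-2) = -16
g′′′(-2) = 6
g^(4)(-2) = 0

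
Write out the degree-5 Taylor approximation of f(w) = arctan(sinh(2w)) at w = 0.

Plug the Maclaurin series of the inner function into that of the outer and collect terms.
f(0) = 0
f′(0) = 2
f′′(0) = 0
f′′′(0) = -8
f^(4)(0) = 0
f^(5)(0) = 160

4*w^5/3 - 4*w^3/3 + 2*w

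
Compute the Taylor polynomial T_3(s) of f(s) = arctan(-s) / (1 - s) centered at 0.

Expand each factor separately, then convolve coefficients.

-2*s^3/3 - s^2 - s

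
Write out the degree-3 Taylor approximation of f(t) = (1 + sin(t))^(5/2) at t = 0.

Let u equal the inner series; expand the outer function in u and truncate.
f(0) = 1
f′(0) = 5/2
f′′(0) = 15/4
f′′′(0) = -5/8
The Taylor polynomial is Σ f^(k)(0)/k! · t^k.

-5*t^3/48 + 15*t^2/8 + 5*t/2 + 1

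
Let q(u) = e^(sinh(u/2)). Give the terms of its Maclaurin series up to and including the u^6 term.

37*u^6/46080 + u^5/320 + 5*u^4/384 + u^3/24 + u^2/8 + u/2 + 1

Let u equal the inner series; expand the outer function in u and truncate.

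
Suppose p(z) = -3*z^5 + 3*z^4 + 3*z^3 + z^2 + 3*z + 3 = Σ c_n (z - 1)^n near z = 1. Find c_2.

p(1) = 10
p′(1) = 11
p′′(1) = -4
So c_2 = p′′(1)/2! = -2.

-2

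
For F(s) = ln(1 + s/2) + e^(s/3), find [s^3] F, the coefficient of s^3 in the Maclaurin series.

31/648

Expand each term separately and add.
[s^0] = 1;  [s^1] = 5/6;  [s^2] = -5/72;  [s^3] = 31/648.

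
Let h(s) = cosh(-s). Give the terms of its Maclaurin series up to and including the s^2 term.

Differentiate repeatedly and evaluate at the center.

s^2/2 + 1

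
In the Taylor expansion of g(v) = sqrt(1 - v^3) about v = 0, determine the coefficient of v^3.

g(0) = 1
g′(0) = 0
g′′(0) = 0
g′′′(0) = -3
So c_3 = g′′′(0)/3! = -1/2.

-1/2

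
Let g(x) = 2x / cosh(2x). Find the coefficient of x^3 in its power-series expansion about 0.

Divide the numerator series by the denominator series (power-series long division).
g(0) = 0
g′(0) = 2
g′′(0) = 0
g′′′(0) = -24
Dividing each by k! gives the coefficients c_0, ..., c_3.

-4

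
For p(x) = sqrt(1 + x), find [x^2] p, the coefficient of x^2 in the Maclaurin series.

[x^0] = 1;  [x^1] = 1/2;  [x^2] = -1/8.
So c_2 = p′′(0)/2! = -1/8.

-1/8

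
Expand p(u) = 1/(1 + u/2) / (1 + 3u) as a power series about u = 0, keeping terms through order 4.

Multiply the two series term by term and collect like powers.
p(0) = 1
p′(0) = -7/2
p′′(0) = 43/2
p′′′(0) = -777/4
p^(4)(0) = 4665/2
Then c_k = p^(k)(0)/k! gives each Taylor coefficient.

1555*u^4/16 - 259*u^3/8 + 43*u^2/4 - 7*u/2 + 1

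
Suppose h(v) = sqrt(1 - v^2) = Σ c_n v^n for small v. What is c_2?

h(0) = 1
h′(0) = 0
h′′(0) = -1
Dividing each by k! gives the coefficients c_0, ..., c_2.

-1/2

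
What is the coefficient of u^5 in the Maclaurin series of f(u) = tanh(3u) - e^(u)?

Expand each term separately and add.
f(0) = -1
f′(0) = 2
f′′(0) = -1
f′′′(0) = -55
f^(4)(0) = -1
f^(5)(0) = 3887

3887/120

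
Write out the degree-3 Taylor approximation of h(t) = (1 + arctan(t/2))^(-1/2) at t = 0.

-7*t^3/384 + 3*t^2/32 - t/4 + 1

Substitute the inner expansion into the outer series and collect powers.
[t^0] = 1;  [t^1] = -1/4;  [t^2] = 3/32;  [t^3] = -7/384.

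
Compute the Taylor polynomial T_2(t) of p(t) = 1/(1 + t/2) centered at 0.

t^2/4 - t/2 + 1

p(0) = 1
p′(0) = -1/2
p′′(0) = 1/2
Then c_k = p^(k)(0)/k! gives each Taylor coefficient.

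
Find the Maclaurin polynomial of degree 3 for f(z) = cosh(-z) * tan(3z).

21*z^3/2 + 3*z

Take the Cauchy product of the two expansions.
f(0) = 0
f′(0) = 3
f′′(0) = 0
f′′′(0) = 63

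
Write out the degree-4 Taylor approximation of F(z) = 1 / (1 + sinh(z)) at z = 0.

4*z^4/3 - 7*z^3/6 + z^2 - z + 1

Write 1/(1+u) = 1 - u + u^2 - u^3 + ... and substitute the series for u.
F(0) = 1
F′(0) = -1
F′′(0) = 2
F′′′(0) = -7
F^(4)(0) = 32
Dividing each by k! gives the coefficients c_0, ..., c_4.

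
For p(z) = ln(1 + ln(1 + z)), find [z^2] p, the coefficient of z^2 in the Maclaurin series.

Substitute the inner expansion into the outer series and collect powers.
[z^0] = 0;  [z^1] = 1;  [z^2] = -1.
So c_2 = p′′(0)/2! = -1.

-1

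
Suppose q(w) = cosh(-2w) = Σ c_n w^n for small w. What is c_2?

2

Use the known series and substitute for the argument.
So c_2 = q′′(0)/2! = 2.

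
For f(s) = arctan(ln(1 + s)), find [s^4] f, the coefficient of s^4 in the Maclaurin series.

Plug the Maclaurin series of the inner function into that of the outer and collect terms.
f(0) = 0
f′(0) = 1
f′′(0) = -1
f′′′(0) = 0
f^(4)(0) = 6
The Taylor polynomial is Σ f^(k)(0)/k! · s^k.

1/4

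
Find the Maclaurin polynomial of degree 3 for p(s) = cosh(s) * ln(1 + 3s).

Take the Cauchy product of the two expansions.

21*s^3/2 - 9*s^2/2 + 3*s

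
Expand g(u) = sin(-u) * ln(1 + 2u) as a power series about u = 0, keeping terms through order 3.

2*u^3 - 2*u^2

Expand each factor separately, then convolve coefficients.
g(0) = 0
g′(0) = 0
g′′(0) = -4
g′′′(0) = 12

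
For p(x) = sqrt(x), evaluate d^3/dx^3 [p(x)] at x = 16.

From the series, [(x - 16)^3] p = 1/16384; multiply by 3! = 6 to get 3/8192.

3/8192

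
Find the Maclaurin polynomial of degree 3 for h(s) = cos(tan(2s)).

Let u equal the inner series; expand the outer function in u and truncate.
h(0) = 1
h′(0) = 0
h′′(0) = -4
h′′′(0) = 0

1 - 2*s^2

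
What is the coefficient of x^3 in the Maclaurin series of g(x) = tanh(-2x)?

g(0) = 0
g′(0) = -2
g′′(0) = 0
g′′′(0) = 16
So c_3 = g′′′(0)/3! = 8/3.

8/3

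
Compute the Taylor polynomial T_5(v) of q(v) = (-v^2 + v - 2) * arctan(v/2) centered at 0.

7*v^5/240 - v^4/24 - 5*v^3/12 + v^2/2 - v

Multiply each power in the prefactor through the base expansion.
q(0) = 0
q′(0) = -1
q′′(0) = 1
q′′′(0) = -5/2
q^(4)(0) = -1
q^(5)(0) = 7/2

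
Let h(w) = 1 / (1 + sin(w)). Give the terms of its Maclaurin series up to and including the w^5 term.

-61*w^5/120 + 2*w^4/3 - 5*w^3/6 + w^2 - w + 1

Expand as Σ (-1)^k u^k with u equal to the inner function's series.
h(0) = 1
h′(0) = -1
h′′(0) = 2
h′′′(0) = -5
h^(4)(0) = 16
h^(5)(0) = -61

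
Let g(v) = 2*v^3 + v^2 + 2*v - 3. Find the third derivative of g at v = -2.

12

Use the known series and substitute for the argument.
The coefficient of (v + 2)^3 in the expansion is 2, so g′′′(-2) = 3! * (2) = 12.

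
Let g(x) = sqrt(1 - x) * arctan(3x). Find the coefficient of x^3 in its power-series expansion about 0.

-75/8

Take the Cauchy product of the two expansions.
g(0) = 0
g′(0) = 3
g′′(0) = -3
g′′′(0) = -225/4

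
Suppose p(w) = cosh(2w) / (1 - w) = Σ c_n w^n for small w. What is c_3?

Take the Cauchy product of the two expansions.
p(0) = 1
p′(0) = 1
p′′(0) = 6
p′′′(0) = 18
The Taylor polynomial is Σ p^(k)(0)/k! · w^k.

3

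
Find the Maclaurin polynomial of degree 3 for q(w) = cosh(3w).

9*w^2/2 + 1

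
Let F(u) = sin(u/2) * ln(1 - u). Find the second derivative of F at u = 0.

Multiply the two series term by term and collect like powers.
The coefficient of u^2 in the expansion is -1/2, so F′′(0) = 2! * (-1/2) = -1.

-1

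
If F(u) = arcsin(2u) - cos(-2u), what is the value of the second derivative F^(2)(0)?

Combine the two series term by term.
The coefficient of u^2 in the expansion is 2, so F′′(0) = 2! * (2) = 4.

4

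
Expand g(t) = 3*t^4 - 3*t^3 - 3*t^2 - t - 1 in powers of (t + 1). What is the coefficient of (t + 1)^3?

g(-1) = 3
g′(-1) = -16
g′′(-1) = 48
g′′′(-1) = -90
So c_3 = g′′′(-1)/3! = -15.

-15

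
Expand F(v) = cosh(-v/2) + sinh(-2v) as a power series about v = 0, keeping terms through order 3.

Add the two expansions coefficient-wise.

-4*v^3/3 + v^2/8 - 2*v + 1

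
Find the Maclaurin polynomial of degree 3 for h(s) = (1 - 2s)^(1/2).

[s^0] = 1;  [s^1] = -1;  [s^2] = -1/2;  [s^3] = -1/2.

-s^3/2 - s^2/2 - s + 1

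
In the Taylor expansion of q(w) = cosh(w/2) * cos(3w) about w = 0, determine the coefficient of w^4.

Write out both Maclaurin series and multiply, keeping only the needed powers.
[w^0] = 1;  [w^1] = 0;  [w^2] = -35/8;  [w^3] = 0;  [w^4] = 1081/384.
So c_4 = q^(4)(0)/4! = 1081/384.

1081/384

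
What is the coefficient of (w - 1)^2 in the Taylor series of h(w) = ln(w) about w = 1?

h(1) = 0
h′(1) = 1
h′′(1) = -1
So c_2 = h′′(1)/2! = -1/2.

-1/2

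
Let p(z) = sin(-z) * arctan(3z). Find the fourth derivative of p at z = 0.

Multiply the two series term by term and collect like powers.
From the series, [z^4] p = 19/2; multiply by 4! = 24 to get 228.

228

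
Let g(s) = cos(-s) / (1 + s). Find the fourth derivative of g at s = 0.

Multiply the two series term by term and collect like powers.
The coefficient of s^4 in the expansion is 13/24, so g^(4)(0) = 4! * (13/24) = 13.

13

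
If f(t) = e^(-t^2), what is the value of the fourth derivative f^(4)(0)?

The coefficient of t^4 in the expansion is 1/2, so f^(4)(0) = 4! * (1/2) = 12.

12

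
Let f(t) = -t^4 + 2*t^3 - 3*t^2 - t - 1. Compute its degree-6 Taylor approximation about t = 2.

-(t - 2)^4 - 6*(t - 2)^3 - 15*(t - 2)^2 - 21*(t - 2) - 15

Compute the successive derivatives at the expansion point and divide by k!.
f(2) = -15
f′(2) = -21
f′′(2) = -30
f′′′(2) = -36
f^(4)(2) = -24
f^(5)(2) = 0
f^(6)(2) = 0
Then c_k = f^(k)(2)/k! gives each Taylor coefficient.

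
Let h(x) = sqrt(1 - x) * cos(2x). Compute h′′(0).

-17/4

Take the Cauchy product of the two expansions.
The coefficient of x^2 in the expansion is -17/8, so h′′(0) = 2! * (-17/8) = -17/4.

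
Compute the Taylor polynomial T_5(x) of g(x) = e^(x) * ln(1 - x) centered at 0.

Multiply the two series term by term and collect like powers.
[x^0] = 0;  [x^1] = -1;  [x^2] = -3/2;  [x^3] = -4/3;  [x^4] = -1;  [x^5] = -89/120.

-89*x^5/120 - x^4 - 4*x^3/3 - 3*x^2/2 - x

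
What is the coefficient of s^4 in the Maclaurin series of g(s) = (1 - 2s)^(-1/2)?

Use the known series and substitute for the argument.
[s^0] = 1;  [s^1] = 1;  [s^2] = 3/2;  [s^3] = 5/2;  [s^4] = 35/8.

35/8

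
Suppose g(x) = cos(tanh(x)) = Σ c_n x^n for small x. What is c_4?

3/8

Plug the Maclaurin series of the inner function into that of the outer and collect terms.
[x^0] = 1;  [x^1] = 0;  [x^2] = -1/2;  [x^3] = 0;  [x^4] = 3/8.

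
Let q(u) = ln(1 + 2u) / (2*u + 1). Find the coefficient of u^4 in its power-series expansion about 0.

-100/3

Use 1/(1 - r) = Σ r^k on the denominator, then take the Cauchy product.
[u^0] = 0;  [u^1] = 2;  [u^2] = -6;  [u^3] = 44/3;  [u^4] = -100/3.
So c_4 = q^(4)(0)/4! = -100/3.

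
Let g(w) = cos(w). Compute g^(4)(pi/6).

sqrt(3)/2

The coefficient of (w - pi/6)^4 in the expansion is sqrt(3)/48, so g^(4)(pi/6) = 4! * (sqrt(3)/48) = sqrt(3)/2.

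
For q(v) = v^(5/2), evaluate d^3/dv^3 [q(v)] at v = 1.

15/8

The coefficient of (v - 1)^3 in the expansion is 5/16, so q′′′(1) = 3! * (5/16) = 15/8.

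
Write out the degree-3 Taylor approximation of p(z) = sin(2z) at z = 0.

p(0) = 0
p′(0) = 2
p′′(0) = 0
p′′′(0) = -8

-4*z^3/3 + 2*z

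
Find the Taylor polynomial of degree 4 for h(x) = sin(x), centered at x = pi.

Use the known series and substitute for the argument.

(x - pi)^3/6 - (x - pi)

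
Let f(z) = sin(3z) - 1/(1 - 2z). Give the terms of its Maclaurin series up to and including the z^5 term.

-1199*z^5/40 - 16*z^4 - 25*z^3/2 - 4*z^2 + z - 1

Combine the two series term by term.
f(0) = -1
f′(0) = 1
f′′(0) = -8
f′′′(0) = -75
f^(4)(0) = -384
f^(5)(0) = -3597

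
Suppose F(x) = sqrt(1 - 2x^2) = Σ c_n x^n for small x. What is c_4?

Compute the successive derivatives at the expansion point and divide by k!.

-1/2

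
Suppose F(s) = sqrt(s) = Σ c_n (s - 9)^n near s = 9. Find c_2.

F(9) = 3
F′(9) = 1/6
F′′(9) = -1/108
So c_2 = F′′(9)/2! = -1/216.

-1/216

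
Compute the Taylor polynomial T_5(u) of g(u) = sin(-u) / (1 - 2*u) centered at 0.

-1841*u^5/120 - 23*u^4/3 - 23*u^3/6 - 2*u^2 - u

Multiply the numerator's expansion by the denominator's geometric series.
g(0) = 0
g′(0) = -1
g′′(0) = -4
g′′′(0) = -23
g^(4)(0) = -184
g^(5)(0) = -1841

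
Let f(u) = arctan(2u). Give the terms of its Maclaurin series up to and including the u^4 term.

-8*u^3/3 + 2*u

f(0) = 0
f′(0) = 2
f′′(0) = 0
f′′′(0) = -16
f^(4)(0) = 0
Then c_k = f^(k)(0)/k! gives each Taylor coefficient.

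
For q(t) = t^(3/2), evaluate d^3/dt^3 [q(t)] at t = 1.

-3/8

The coefficient of (t - 1)^3 in the expansion is -1/16, so q′′′(1) = 3! * (-1/16) = -3/8.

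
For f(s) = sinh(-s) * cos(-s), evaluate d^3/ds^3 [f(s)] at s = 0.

2

Expand each factor separately, then convolve coefficients.
From the series, [s^3] f = 1/3; multiply by 3! = 6 to get 2.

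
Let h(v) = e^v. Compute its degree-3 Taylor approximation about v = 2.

(v - 2)^3*e^(2)/6 + (v - 2)^2*e^(2)/2 + (v - 2)*e^(2) + e^(2)

h(2) = e^(2)
h′(2) = e^(2)
h′′(2) = e^(2)
h′′′(2) = e^(2)
Then c_k = h^(k)(2)/k! gives each Taylor coefficient.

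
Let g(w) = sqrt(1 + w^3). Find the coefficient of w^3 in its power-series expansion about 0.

[w^0] = 1;  [w^1] = 0;  [w^2] = 0;  [w^3] = 1/2.

1/2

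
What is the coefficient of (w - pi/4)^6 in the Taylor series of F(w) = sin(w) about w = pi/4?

F(pi/4) = sqrt(2)/2
F′(pi/4) = sqrt(2)/2
F′′(pi/4) = -sqrt(2)/2
F′′′(pi/4) = -sqrt(2)/2
F^(4)(pi/4) = sqrt(2)/2
F^(5)(pi/4) = sqrt(2)/2
F^(6)(pi/4) = -sqrt(2)/2
So c_6 = F^(6)(pi/4)/6! = -sqrt(2)/1440.

-sqrt(2)/1440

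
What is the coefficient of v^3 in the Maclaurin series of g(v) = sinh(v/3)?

1/162

Compute the successive derivatives at the expansion point and divide by k!.
[v^0] = 0;  [v^1] = 1/3;  [v^2] = 0;  [v^3] = 1/162.
So c_3 = g′′′(0)/3! = 1/162.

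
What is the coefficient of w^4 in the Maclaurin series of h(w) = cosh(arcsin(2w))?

Compose series: expand the inner function first, then feed it into the outer expansion.
[w^0] = 1;  [w^1] = 0;  [w^2] = 2;  [w^3] = 0;  [w^4] = 10/3.

10/3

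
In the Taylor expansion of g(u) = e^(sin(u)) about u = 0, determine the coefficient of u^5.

Compose series: expand the inner function first, then feed it into the outer expansion.
g(0) = 1
g′(0) = 1
g′′(0) = 1
g′′′(0) = 0
g^(4)(0) = -3
g^(5)(0) = -8
So c_5 = g^(5)(0)/5! = -1/15.

-1/15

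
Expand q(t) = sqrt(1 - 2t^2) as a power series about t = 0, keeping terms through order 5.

Compute the successive derivatives at the expansion point and divide by k!.
q(0) = 1
q′(0) = 0
q′′(0) = -2
q′′′(0) = 0
q^(4)(0) = -12
q^(5)(0) = 0
Then c_k = q^(k)(0)/k! gives each Taylor coefficient.

-t^4/2 - t^2 + 1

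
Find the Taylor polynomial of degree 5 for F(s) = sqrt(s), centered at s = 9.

Differentiate repeatedly and evaluate at the center.
F(9) = 3
F′(9) = 1/6
F′′(9) = -1/108
F′′′(9) = 1/648
F^(4)(9) = -5/11664
F^(5)(9) = 35/209952
The Taylor polynomial is Σ F^(k)(9)/k! · (s - 9)^k.

7*(s - 9)^5/5038848 - 5*(s - 9)^4/279936 + (s - 9)^3/3888 - (s - 9)^2/216 + (s - 9)/6 + 3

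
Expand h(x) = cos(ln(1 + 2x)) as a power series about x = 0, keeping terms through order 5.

32*x^5/3 - 20*x^4/3 + 4*x^3 - 2*x^2 + 1

Let u equal the inner series; expand the outer function in u and truncate.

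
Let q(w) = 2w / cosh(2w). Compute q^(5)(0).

Write the quotient as an unknown series and match coefficients against numerator = denominator · series.
From the series, [w^5] q = 20/3; multiply by 5! = 120 to get 800.

800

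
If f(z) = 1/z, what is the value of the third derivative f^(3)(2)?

Compute the successive derivatives at the expansion point and divide by k!.
The coefficient of (z - 2)^3 in the expansion is -1/16, so f′′′(2) = 3! * (-1/16) = -3/8.

-3/8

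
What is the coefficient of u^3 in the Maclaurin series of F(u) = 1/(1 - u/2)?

1/8

[u^0] = 1;  [u^1] = 1/2;  [u^2] = 1/4;  [u^3] = 1/8.
So c_3 = F′′′(0)/3! = 1/8.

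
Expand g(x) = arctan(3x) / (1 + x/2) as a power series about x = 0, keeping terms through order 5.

Multiply the two series term by term and collect like powers.
[x^0] = 0;  [x^1] = 3;  [x^2] = -3/2;  [x^3] = -33/4;  [x^4] = 33/8;  [x^5] = 3723/80.

3723*x^5/80 + 33*x^4/8 - 33*x^3/4 - 3*x^2/2 + 3*x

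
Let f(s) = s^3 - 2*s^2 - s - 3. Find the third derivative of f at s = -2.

The coefficient of (s + 2)^3 in the expansion is 1, so f′′′(-2) = 3! * (1) = 6.

6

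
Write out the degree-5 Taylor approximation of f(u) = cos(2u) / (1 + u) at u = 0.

u^5/3 - u^4/3 + u^3 - u^2 - u + 1

Take the Cauchy product of the two expansions.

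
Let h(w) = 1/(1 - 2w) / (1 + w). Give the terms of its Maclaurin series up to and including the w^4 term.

Write out both Maclaurin series and multiply, keeping only the needed powers.
h(0) = 1
h′(0) = 1
h′′(0) = 6
h′′′(0) = 30
h^(4)(0) = 264

11*w^4 + 5*w^3 + 3*w^2 + w + 1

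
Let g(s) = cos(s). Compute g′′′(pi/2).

Use the known series and substitute for the argument.
The coefficient of (s - pi/2)^3 in the expansion is 1/6, so g′′′(pi/2) = 3! * (1/6) = 1.

1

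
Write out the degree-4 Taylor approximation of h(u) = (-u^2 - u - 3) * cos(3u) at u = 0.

Shift and add copies of the series according to the polynomial's terms.
h(0) = -3
h′(0) = -1
h′′(0) = 25
h′′′(0) = 27
h^(4)(0) = -135

-45*u^4/8 + 9*u^3/2 + 25*u^2/2 - u - 3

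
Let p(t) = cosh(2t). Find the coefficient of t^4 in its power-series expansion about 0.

p(0) = 1
p′(0) = 0
p′′(0) = 4
p′′′(0) = 0
p^(4)(0) = 16
So c_4 = p^(4)(0)/4! = 2/3.

2/3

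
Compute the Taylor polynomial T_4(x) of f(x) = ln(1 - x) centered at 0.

f(0) = 0
f′(0) = -1
f′′(0) = -1
f′′′(0) = -2
f^(4)(0) = -6
Dividing each by k! gives the coefficients c_0, ..., c_4.

-x^4/4 - x^3/3 - x^2/2 - x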